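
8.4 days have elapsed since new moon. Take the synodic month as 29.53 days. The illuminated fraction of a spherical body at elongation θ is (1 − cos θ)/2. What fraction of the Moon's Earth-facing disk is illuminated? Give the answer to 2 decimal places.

0.61

Phase angle: θ = 360°·(8.4 d)/(29.53 d) = 102.4°.
With cos θ = (-0.215), the lit fraction is (1 − (-0.215))/2 ≈ 0.607.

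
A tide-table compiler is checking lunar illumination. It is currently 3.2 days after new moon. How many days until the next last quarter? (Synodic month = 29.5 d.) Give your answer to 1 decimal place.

18.9 days

Last quarter occurs at elongation 270°, i.e. at age 29.5 × 270/360 = 22.125 d.
That is 22.125 − 3.2 = 18.925 days ahead.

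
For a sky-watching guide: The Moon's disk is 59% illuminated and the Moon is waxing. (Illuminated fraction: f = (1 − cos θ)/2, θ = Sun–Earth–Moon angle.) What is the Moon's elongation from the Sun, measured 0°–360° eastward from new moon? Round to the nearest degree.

Invert f = (1 − cos θ)/2 to get cos θ = 1 − 2(0.59) = -0.180, hence θ₀ = arccos -0.180 = 100.4°.
The Moon is waxing (0°–180°), so θ = 100.4° directly.

100°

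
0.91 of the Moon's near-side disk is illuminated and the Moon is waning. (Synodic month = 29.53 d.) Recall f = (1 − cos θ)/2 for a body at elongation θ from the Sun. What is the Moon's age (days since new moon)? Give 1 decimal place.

Invert f = (1 − cos θ)/2 to get cos θ = 1 − 2(0.91) = -0.820, hence θ₀ = arccos -0.820 = 145.1°.
A waning Moon lies in 180°–360°, so θ = 360° − 145.1° = 214.9°.
That fraction of the synodic month is 214.9/360 × 29.53 d ≈ 17.63 d.

17.6 days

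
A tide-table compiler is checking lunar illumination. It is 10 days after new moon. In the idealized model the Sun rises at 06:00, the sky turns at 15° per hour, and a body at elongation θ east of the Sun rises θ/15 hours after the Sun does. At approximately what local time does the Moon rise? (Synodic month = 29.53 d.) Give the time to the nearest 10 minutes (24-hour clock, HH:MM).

14:10

The Moon has covered 10/29.53 of its cycle, so θ ≈ 360° × 10/29.53 = 121.9°.
Delay after the Sun = 121.9° / (15°/h) ≈ 8.13 h.
06:00 + 8.127 h ≈ 14:08 → 14:10 to the nearest ten minutes.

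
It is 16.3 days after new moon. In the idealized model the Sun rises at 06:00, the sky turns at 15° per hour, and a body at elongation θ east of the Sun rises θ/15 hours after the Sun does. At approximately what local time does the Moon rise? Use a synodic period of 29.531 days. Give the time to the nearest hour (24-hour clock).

Phase angle: θ = 360°·(16.3 d)/(29.531 d) = 198.7°.
The Moon trails the Sun by θ/15 = 198.7/15 ≈ 13.25 hours.
06:00 + 13.25 h ≈ 19:15 → 19:00 to the nearest hour.

19:00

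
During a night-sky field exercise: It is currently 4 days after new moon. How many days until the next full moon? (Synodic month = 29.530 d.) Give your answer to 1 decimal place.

Full moon is 0.5 of the way through the cycle: age 0.5 × 29.530 = 14.765 d.
So 10.765 days remain (14.765 − 4).

10.8 days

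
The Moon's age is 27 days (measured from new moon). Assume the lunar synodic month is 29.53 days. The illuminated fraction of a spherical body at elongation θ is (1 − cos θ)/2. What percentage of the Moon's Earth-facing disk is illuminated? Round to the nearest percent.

7%

Elongation θ = 360° × 27/29.53 ≈ 329.2°.
cos 329.2° = 0.859, so f = (1 − 0.859)/2 = 0.071, so 7%.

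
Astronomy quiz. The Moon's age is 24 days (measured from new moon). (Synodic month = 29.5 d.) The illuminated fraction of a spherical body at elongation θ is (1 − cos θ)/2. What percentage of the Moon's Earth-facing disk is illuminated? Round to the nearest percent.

31%

Elongation θ = 360° × 24/29.5 ≈ 292.9°.
Illuminated fraction = (1 − cos 292.9°)/2 = (1 − 0.389)/2 ≈ 0.306, so 31%.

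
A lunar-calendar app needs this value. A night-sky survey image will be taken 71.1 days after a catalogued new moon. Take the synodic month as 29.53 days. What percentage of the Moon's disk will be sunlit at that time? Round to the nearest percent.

71.1/29.53 = 2.408 lunations, so 2 complete cycles and 12.04 d into the next.
The Moon has covered 12.04/29.53 of its cycle, so θ ≈ 360° × 12.04/29.53 = 146.8°.
Illuminated fraction = (1 − cos 146.8°)/2 = (1 − (-0.837))/2 ≈ 0.918, so 92%.

92%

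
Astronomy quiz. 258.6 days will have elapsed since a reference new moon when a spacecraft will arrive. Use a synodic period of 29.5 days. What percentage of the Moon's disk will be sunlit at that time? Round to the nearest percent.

45%

258.6 d spans 8 complete synodic months (8 × 29.5 = 236.00 d) plus 22.60 d.
Elongation θ = 360° × 22.60/29.5 ≈ 275.8°.
cos 275.8° = 0.101, so f = (1 − 0.101)/2 = 0.450, so 45%.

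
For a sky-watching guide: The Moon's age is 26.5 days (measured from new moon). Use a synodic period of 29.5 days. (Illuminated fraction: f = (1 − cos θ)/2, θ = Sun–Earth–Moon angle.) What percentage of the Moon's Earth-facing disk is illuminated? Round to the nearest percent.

Phase angle: θ = 360°·(26.5 d)/(29.5 d) = 323.4°.
Illuminated fraction = (1 − cos 323.4°)/2 = (1 − 0.803)/2 ≈ 0.099, so 10%.

10%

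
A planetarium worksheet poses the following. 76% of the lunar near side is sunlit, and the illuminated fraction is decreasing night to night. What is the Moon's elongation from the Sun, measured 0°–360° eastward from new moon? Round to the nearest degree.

cos θ = 1 − 2f = -0.520, giving a principal value of 121.3°.
A waning Moon lies in 180°–360°, so θ = 360° − 121.3° = 238.7°.

239°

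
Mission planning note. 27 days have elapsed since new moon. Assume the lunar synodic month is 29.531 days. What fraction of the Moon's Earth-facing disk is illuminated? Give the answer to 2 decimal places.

0.07

Phase angle: θ = 360°·(27 d)/(29.531 d) = 329.1°.
With cos θ = 0.858, the lit fraction is (1 − 0.858)/2 ≈ 0.071.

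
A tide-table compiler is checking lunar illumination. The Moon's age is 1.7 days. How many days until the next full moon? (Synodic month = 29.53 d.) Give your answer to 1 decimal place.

13.1 days

Full moon occurs at elongation 180°, i.e. at age 29.53 × 180/360 = 14.765 d.
So 13.065 days remain (14.765 − 1.7).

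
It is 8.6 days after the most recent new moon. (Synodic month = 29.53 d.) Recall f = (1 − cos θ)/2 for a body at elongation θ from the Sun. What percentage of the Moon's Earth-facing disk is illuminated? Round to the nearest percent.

63%

The Moon has covered 8.6/29.53 of its cycle, so θ ≈ 360° × 8.6/29.53 = 104.8°.
Illuminated fraction = (1 − cos 104.8°)/2 = (1 − (-0.256))/2 ≈ 0.628, so 63%.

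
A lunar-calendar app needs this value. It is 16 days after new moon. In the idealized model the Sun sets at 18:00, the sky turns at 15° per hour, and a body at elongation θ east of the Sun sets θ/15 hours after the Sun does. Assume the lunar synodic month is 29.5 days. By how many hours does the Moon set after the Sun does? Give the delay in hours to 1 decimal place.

13.0 h

Elongation θ = 360° × 16/29.5 ≈ 195.3°.
The Moon trails the Sun by θ/15 = 195.3/15 ≈ 13.02 hours.
So the Moon sets 13.02 h after the Sun.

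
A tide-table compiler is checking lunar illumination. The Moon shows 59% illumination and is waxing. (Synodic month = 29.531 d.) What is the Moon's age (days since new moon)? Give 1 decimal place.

8.2 days

From f = (1 − cos θ)/2: cos θ = 1 − 2×0.59 = -0.180; arccos → 100.4°.
Waxing ⇒ before full, so θ = 100.4°.
At 360°/29.531 d per day, 100.4° corresponds to 8.23 days.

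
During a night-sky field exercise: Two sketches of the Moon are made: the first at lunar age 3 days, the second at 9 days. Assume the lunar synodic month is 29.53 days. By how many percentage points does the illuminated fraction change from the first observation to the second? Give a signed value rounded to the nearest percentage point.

+57 pp

θ₁ = 360° × 3/29.53 = 36.6°, f₁ = (1 − cos θ₁)/2 = 0.098.
θ₂ = 360° × 9/29.53 = 109.7°, f₂ = (1 − cos θ₂)/2 = 0.669.
Change = f₂ − f₁ = +0.570 → +57 percentage points.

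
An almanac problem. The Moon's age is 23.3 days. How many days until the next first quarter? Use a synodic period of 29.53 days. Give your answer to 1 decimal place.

13.6 days

First quarter occurs at elongation 90°, i.e. at age 29.53 × 90/360 = 7.383 d.
This lunation's first quarter (7.383 d) has passed, so add one period: 36.913 − 23.3 = 13.613 days.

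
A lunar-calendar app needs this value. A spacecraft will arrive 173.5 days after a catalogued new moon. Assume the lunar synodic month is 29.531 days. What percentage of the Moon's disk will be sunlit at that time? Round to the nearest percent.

15%

173.5 d spans 5 complete synodic months (5 × 29.531 = 147.66 d) plus 25.84 d.
Elongation θ = 360° × 25.84/29.531 ≈ 315.1°.
cos 315.1° = 0.708, so f = (1 − 0.708)/2 = 0.146, so 15%.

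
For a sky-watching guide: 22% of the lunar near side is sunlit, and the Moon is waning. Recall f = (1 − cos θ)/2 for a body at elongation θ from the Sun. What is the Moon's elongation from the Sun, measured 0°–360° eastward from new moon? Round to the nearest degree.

304°

From f = (1 − cos θ)/2: cos θ = 1 − 2×0.22 = 0.560; arccos → 55.9°.
Since the Moon is past full (waning), take the reflex angle: θ = 360° − 55.9° = 304.1°.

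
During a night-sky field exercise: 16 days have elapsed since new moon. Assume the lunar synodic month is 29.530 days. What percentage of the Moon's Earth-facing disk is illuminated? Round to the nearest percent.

Phase angle: θ = 360°·(16 d)/(29.530 d) = 195.1°.
With cos θ = (-0.966), the lit fraction is (1 − (-0.966))/2 ≈ 0.983, so 98%.

98%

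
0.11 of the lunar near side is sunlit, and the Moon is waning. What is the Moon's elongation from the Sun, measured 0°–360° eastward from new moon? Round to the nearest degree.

Invert f = (1 − cos θ)/2 to get cos θ = 1 − 2(0.11) = 0.780, hence θ₀ = arccos 0.780 = 38.7°.
Waning ⇒ past full, so θ = 360° − 38.7° = 321.3°.

321°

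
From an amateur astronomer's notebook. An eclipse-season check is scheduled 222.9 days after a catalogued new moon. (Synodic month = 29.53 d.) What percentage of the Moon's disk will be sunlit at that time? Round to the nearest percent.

222.9/29.53 = 7.548 lunations, so 7 complete cycles and 16.19 d into the next.
The Moon has covered 16.19/29.53 of its cycle, so θ ≈ 360° × 16.19/29.53 = 197.4°.
With cos θ = (-0.954), the lit fraction is (1 − (-0.954))/2 ≈ 0.977, so 98%.

98%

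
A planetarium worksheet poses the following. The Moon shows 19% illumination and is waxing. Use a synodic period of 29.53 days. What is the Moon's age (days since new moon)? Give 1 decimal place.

Invert f = (1 − cos θ)/2 to get cos θ = 1 − 2(0.19) = 0.620, hence θ₀ = arccos 0.620 = 51.7°.
The Moon is waxing (0°–180°), so θ = 51.7° directly.
That fraction of the synodic month is 51.7/360 × 29.53 d ≈ 4.24 d.

4.2 days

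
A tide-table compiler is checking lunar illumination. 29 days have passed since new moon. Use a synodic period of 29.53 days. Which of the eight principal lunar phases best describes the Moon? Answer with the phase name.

new moon

At 29/29.53 of the cycle, θ ≈ 354° — the new moon range.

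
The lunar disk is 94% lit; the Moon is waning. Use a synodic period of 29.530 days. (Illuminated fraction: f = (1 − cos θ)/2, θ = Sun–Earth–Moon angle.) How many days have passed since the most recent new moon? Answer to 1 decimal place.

17.1 days

Invert f = (1 − cos θ)/2 to get cos θ = 1 − 2(0.94) = -0.880, hence θ₀ = arccos -0.880 = 151.6°.
Waning ⇒ past full, so θ = 360° − 151.6° = 208.4°.
That fraction of the synodic month is 208.4/360 × 29.530 d ≈ 17.09 d.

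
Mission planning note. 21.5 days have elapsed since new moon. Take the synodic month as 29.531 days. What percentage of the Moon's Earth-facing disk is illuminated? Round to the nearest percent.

The Moon has covered 21.5/29.531 of its cycle, so θ ≈ 360° × 21.5/29.531 = 262.1°.
Illuminated fraction = (1 − cos 262.1°)/2 = (1 − (-0.137))/2 ≈ 0.569, so 57%.

57%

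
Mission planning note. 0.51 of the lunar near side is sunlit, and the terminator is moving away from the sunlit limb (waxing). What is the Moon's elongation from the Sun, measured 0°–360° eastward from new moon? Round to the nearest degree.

cos θ = 1 − 2f = -0.020, giving a principal value of 91.1°.
Waxing ⇒ before full, so θ = 91.1°.

91°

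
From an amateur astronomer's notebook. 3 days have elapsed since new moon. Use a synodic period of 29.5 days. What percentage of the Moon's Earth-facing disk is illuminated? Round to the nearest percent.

10%

Phase angle: θ = 360°·(3 d)/(29.5 d) = 36.6°.
cos 36.6° = 0.803, so f = (1 − 0.803)/2 = 0.099, so 10%.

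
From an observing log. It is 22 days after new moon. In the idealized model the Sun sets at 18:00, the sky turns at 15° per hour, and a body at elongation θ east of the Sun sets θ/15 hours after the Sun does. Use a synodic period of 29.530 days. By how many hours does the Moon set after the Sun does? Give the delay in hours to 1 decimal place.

The Moon has covered 22/29.530 of its cycle, so θ ≈ 360° × 22/29.530 = 268.2°.
Delay after the Sun = 268.2° / (15°/h) ≈ 17.88 h.
So the Moon sets 17.88 h after the Sun.

17.9 h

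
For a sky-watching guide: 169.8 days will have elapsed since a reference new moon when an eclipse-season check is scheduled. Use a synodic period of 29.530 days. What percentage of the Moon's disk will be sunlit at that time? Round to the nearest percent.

169.8 d spans 5 complete synodic months (5 × 29.530 = 147.65 d) plus 22.15 d.
The Moon has covered 22.15/29.530 of its cycle, so θ ≈ 360° × 22.15/29.530 = 270.0°.
cos 270.0° = 0.001, so f = (1 − 0.001)/2 = 0.500, so 50%.

50%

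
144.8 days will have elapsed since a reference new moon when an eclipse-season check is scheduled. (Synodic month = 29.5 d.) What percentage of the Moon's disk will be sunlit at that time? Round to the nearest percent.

144.8 d spans 4 complete synodic months (4 × 29.5 = 118.00 d) plus 26.80 d.
Elongation θ = 360° × 26.80/29.5 ≈ 327.1°.
Illuminated fraction = (1 − cos 327.1°)/2 = (1 − 0.839)/2 ≈ 0.080, so 8%.

8%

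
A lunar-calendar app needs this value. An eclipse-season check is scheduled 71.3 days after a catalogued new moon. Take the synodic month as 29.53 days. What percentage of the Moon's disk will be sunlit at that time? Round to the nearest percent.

Reduce mod P: 71.3 − 2×29.53 = 12.24 d into the current lunation.
Phase angle: θ = 360°·(12.24 d)/(29.53 d) = 149.2°.
With cos θ = (-0.859), the lit fraction is (1 − (-0.859))/2 ≈ 0.930, so 93%.

93%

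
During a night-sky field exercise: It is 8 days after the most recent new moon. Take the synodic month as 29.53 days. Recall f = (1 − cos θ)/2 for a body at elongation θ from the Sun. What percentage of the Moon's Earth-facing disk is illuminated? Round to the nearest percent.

57%

Elongation θ = 360° × 8/29.53 ≈ 97.5°.
Illuminated fraction = (1 − cos 97.5°)/2 = (1 − (-0.131))/2 ≈ 0.566, so 57%.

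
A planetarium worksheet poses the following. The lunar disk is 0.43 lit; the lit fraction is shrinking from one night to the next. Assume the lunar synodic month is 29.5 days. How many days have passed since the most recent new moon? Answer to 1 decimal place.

22.8 days

cos θ = 1 − 2f = 0.140, giving a principal value of 82.0°.
Waning ⇒ past full, so θ = 360° − 82.0° = 278.0°.
At 360°/29.5 d per day, 278.0° corresponds to 22.78 days.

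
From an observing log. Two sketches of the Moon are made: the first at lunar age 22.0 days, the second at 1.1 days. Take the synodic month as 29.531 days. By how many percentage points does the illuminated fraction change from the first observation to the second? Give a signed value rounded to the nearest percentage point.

θ₁ = 360° × 22.0/29.531 = 268.2°, f₁ = (1 − cos θ₁)/2 = 0.516.
θ₂ = 360° × 1.1/29.531 = 13.4°, f₂ = (1 − cos θ₂)/2 = 0.014.
Change = f₂ − f₁ = -0.502 → -50 percentage points.

-50 pp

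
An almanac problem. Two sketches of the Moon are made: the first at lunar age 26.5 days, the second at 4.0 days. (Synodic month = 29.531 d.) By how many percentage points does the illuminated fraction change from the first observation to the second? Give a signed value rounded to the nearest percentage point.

First observation: θ = 360°·26.5/29.531 = 323.1°, so f = 0.100.
Second observation: θ = 48.8°, f = 0.170.
Δf = 0.170 − 0.100 = +0.070, i.e. +7 pp.

+7 pp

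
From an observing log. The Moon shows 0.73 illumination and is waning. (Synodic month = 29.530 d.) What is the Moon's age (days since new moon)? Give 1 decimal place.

19.9 days

cos θ = 1 − 2f = -0.460, giving a principal value of 117.4°.
Waning ⇒ past full, so θ = 360° − 117.4° = 242.6°.
Age = 29.530 × 242.6°/360° ≈ 19.90 days.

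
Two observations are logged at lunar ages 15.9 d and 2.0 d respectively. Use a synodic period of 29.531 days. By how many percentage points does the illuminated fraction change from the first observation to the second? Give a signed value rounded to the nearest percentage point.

-94 percentage points

θ₁ = 360° × 15.9/29.531 = 193.8°, f₁ = (1 − cos θ₁)/2 = 0.986.
θ₂ = 360° × 2.0/29.531 = 24.4°, f₂ = (1 − cos θ₂)/2 = 0.045.
Change = f₂ − f₁ = -0.941 → -94 percentage points.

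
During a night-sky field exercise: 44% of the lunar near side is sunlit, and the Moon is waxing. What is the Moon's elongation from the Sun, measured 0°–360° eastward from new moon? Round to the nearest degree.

83°

From f = (1 − cos θ)/2: cos θ = 1 − 2×0.44 = 0.120; arccos → 83.1°.
The Moon is waxing (0°–180°), so θ = 83.1° directly.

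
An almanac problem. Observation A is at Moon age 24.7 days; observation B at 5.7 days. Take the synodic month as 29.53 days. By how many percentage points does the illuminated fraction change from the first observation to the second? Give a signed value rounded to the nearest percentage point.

θ₁ = 360° × 24.7/29.53 = 301.1°, f₁ = (1 − cos θ₁)/2 = 0.242.
θ₂ = 360° × 5.7/29.53 = 69.5°, f₂ = (1 − cos θ₂)/2 = 0.325.
Change = f₂ − f₁ = +0.083 → +8 percentage points.

+8 percentage points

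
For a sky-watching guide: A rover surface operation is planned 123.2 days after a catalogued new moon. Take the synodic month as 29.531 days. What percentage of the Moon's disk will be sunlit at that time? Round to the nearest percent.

26%

123.2/29.531 = 4.172 lunations, so 4 complete cycles and 5.08 d into the next.
Elongation θ = 360° × 5.08/29.531 ≈ 61.9°.
Illuminated fraction = (1 − cos 61.9°)/2 = (1 − 0.471)/2 ≈ 0.264, so 26%.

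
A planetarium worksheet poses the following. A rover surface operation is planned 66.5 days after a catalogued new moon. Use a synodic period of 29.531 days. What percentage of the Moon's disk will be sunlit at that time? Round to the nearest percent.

66.5/29.531 = 2.252 lunations, so 2 complete cycles and 7.44 d into the next.
Phase angle: θ = 360°·(7.44 d)/(29.531 d) = 90.7°.
Illuminated fraction = (1 − cos 90.7°)/2 = (1 − (-0.012))/2 ≈ 0.506, so 51%.

51%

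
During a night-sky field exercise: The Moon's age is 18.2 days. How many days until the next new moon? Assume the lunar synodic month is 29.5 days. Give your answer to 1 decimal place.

One full lunation from the last new moon is 29.5 d; remaining = 29.5 − 18.2 = 11.300 d.

11.3 days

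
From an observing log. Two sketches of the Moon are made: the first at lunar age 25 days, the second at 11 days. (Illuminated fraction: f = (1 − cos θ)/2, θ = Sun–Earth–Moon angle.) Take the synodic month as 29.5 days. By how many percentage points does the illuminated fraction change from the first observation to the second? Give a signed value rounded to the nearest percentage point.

First observation: θ = 360°·25/29.5 = 305.1°, so f = 0.213.
Second observation: θ = 134.2°, f = 0.849.
Δf = 0.849 − 0.213 = +0.636, i.e. +64 pp.

+64 percentage points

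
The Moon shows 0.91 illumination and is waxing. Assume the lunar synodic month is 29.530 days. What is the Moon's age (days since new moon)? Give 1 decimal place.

From f = (1 − cos θ)/2: cos θ = 1 − 2×0.91 = -0.820; arccos → 145.1°.
Before full moon the principal value applies: θ = 145.1°.
At 360°/29.530 d per day, 145.1° corresponds to 11.90 days.

11.9 days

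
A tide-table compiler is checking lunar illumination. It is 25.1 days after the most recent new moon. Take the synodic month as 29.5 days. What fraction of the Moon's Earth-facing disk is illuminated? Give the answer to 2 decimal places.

0.20

The Moon has covered 25.1/29.5 of its cycle, so θ ≈ 360° × 25.1/29.5 = 306.3°.
cos 306.3° = 0.592, so f = (1 − 0.592)/2 = 0.204.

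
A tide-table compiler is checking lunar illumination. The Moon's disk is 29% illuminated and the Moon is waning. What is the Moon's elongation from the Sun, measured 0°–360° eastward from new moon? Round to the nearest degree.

Invert f = (1 − cos θ)/2 to get cos θ = 1 − 2(0.29) = 0.420, hence θ₀ = arccos 0.420 = 65.2°.
Since the Moon is past full (waning), take the reflex angle: θ = 360° − 65.2° = 294.8°.

295°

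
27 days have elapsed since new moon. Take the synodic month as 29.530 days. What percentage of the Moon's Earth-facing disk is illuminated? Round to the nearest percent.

Elongation θ = 360° × 27/29.530 ≈ 329.2°.
cos 329.2° = 0.859, so f = (1 − 0.859)/2 = 0.071, so 7%.

7%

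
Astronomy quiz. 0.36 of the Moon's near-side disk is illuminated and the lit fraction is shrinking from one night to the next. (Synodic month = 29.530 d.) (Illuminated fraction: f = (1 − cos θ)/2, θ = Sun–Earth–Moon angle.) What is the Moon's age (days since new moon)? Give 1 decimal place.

From f = (1 − cos θ)/2: cos θ = 1 − 2×0.36 = 0.280; arccos → 73.7°.
A waning Moon lies in 180°–360°, so θ = 360° − 73.7° = 286.3°.
Age = 29.530 × 286.3°/360° ≈ 23.48 days.

23.5 days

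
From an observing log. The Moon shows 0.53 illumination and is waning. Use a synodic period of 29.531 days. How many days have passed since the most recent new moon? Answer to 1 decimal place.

From f = (1 − cos θ)/2: cos θ = 1 − 2×0.53 = -0.060; arccos → 93.4°.
A waning Moon lies in 180°–360°, so θ = 360° − 93.4° = 266.6°.
Age = 29.531 × 266.6°/360° ≈ 21.87 days.

21.9 days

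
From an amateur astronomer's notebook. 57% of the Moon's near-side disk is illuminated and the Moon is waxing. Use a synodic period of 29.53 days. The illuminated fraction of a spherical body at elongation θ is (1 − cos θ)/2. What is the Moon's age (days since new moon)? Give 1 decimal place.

Invert f = (1 − cos θ)/2 to get cos θ = 1 − 2(0.57) = -0.140, hence θ₀ = arccos -0.140 = 98.0°.
Before full moon the principal value applies: θ = 98.0°.
That fraction of the synodic month is 98.0/360 × 29.53 d ≈ 8.04 d.

8.0 days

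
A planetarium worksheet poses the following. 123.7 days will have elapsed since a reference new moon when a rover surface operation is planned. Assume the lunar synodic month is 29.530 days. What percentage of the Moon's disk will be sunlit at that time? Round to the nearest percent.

31%

123.7/29.530 = 4.189 lunations, so 4 complete cycles and 5.58 d into the next.
Elongation θ = 360° × 5.58/29.530 ≈ 68.0°.
Illuminated fraction = (1 − cos 68.0°)/2 = (1 − 0.374)/2 ≈ 0.313, so 31%.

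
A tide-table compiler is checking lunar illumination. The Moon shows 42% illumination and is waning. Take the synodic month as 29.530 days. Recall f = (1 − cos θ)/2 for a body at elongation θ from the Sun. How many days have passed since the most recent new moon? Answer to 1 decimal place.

From f = (1 − cos θ)/2: cos θ = 1 − 2×0.42 = 0.160; arccos → 80.8°.
Since the Moon is past full (waning), take the reflex angle: θ = 360° − 80.8° = 279.2°.
That fraction of the synodic month is 279.2/360 × 29.530 d ≈ 22.90 d.

22.9 days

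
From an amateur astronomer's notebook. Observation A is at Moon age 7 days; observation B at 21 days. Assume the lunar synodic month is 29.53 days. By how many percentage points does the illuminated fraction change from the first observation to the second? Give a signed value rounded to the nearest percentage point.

First observation: θ = 360°·7/29.53 = 85.3°, so f = 0.459.
Second observation: θ = 256.0°, f = 0.621.
Δf = 0.621 − 0.459 = +0.162, i.e. +16 pp.

+16 pp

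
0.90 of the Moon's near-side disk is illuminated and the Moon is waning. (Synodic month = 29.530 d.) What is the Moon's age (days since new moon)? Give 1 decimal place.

cos θ = 1 − 2f = -0.800, giving a principal value of 143.1°.
Since the Moon is past full (waning), take the reflex angle: θ = 360° − 143.1° = 216.9°.
Age = 29.530 × 216.9°/360° ≈ 17.79 days.

17.8 days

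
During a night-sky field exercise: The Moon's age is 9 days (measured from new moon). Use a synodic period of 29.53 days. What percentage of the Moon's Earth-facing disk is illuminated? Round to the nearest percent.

67%

Phase angle: θ = 360°·(9 d)/(29.53 d) = 109.7°.
cos 109.7° = (-0.337), so f = (1 − (-0.337))/2 = 0.669, so 67%.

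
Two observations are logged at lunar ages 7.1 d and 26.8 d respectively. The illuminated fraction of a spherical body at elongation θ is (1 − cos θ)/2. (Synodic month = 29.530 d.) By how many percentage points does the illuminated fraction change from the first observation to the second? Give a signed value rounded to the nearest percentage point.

-39 percentage points

First observation: θ = 360°·7.1/29.530 = 86.6°, so f = 0.470.
Second observation: θ = 326.7°, f = 0.082.
Δf = 0.082 − 0.470 = -0.388, i.e. -39 pp.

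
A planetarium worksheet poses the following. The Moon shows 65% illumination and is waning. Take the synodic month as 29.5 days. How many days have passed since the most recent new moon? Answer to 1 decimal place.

20.7 days

Invert f = (1 − cos θ)/2 to get cos θ = 1 − 2(0.65) = -0.300, hence θ₀ = arccos -0.300 = 107.5°.
Since the Moon is past full (waning), take the reflex angle: θ = 360° − 107.5° = 252.5°.
Age = 29.5 × 252.5°/360° ≈ 20.69 days.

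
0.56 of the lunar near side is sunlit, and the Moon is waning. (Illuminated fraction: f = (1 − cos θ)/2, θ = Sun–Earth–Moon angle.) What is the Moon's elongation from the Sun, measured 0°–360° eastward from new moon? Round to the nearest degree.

263°

Invert f = (1 − cos θ)/2 to get cos θ = 1 − 2(0.56) = -0.120, hence θ₀ = arccos -0.120 = 96.9°.
A waning Moon lies in 180°–360°, so θ = 360° − 96.9° = 263.1°.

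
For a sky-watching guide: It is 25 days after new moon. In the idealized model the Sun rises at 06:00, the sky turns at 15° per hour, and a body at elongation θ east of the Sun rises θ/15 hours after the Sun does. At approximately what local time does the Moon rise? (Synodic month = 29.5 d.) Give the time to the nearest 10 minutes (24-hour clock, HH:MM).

02:20

The Moon has covered 25/29.5 of its cycle, so θ ≈ 360° × 25/29.5 = 305.1°.
At 15° of sky rotation per hour, 305.1° corresponds to a 20.34 h lag.
06:00 + 20.339 h ≈ 02:20 → 02:20 to the nearest ten minutes.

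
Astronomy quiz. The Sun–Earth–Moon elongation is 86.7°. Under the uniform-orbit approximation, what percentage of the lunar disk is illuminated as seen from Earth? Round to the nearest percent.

cos 86.7° = 0.058, so f = (1 − 0.058)/2 = 0.471, i.e. 47%.

47%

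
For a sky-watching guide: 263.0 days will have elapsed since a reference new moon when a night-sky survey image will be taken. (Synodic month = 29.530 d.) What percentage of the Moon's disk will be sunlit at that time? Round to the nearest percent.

8%

Reduce mod P: 263.0 − 8×29.530 = 26.76 d into the current lunation.
The Moon has covered 26.76/29.530 of its cycle, so θ ≈ 360° × 26.76/29.530 = 326.2°.
cos 326.2° = 0.831, so f = (1 − 0.831)/2 = 0.084, so 8%.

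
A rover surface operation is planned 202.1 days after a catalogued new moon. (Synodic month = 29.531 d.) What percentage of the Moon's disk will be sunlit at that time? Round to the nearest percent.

Reduce mod P: 202.1 − 6×29.531 = 24.91 d into the current lunation.
The Moon has covered 24.91/29.531 of its cycle, so θ ≈ 360° × 24.91/29.531 = 303.7°.
With cos θ = 0.555, the lit fraction is (1 − 0.555)/2 ≈ 0.222, so 22%.

22%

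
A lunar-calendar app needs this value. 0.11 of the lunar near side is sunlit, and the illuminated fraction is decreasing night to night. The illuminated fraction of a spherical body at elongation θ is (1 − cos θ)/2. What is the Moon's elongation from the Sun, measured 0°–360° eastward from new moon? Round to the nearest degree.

321°

From f = (1 − cos θ)/2: cos θ = 1 − 2×0.11 = 0.780; arccos → 38.7°.
Since the Moon is past full (waning), take the reflex angle: θ = 360° − 38.7° = 321.3°.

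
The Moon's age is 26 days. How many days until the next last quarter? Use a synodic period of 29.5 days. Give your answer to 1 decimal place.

Last quarter occurs at elongation 270°, i.e. at age 29.5 × 270/360 = 22.125 d.
Already past this cycle's last quarter; the next is at 22.125 + 29.5 = 51.625 d, so 51.625 − 26 = 25.625 days.

25.6 days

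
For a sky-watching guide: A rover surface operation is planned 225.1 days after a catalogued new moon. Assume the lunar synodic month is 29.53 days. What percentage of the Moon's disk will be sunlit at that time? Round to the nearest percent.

225.1/29.53 = 7.623 lunations, so 7 complete cycles and 18.39 d into the next.
Phase angle: θ = 360°·(18.39 d)/(29.53 d) = 224.2°.
With cos θ = (-0.717), the lit fraction is (1 − (-0.717))/2 ≈ 0.859, so 86%.

86%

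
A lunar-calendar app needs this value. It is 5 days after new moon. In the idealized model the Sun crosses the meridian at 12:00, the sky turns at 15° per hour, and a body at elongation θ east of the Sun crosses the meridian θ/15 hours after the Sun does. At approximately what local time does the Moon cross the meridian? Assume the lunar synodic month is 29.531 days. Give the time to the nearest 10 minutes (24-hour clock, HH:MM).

Phase angle: θ = 360°·(5 d)/(29.531 d) = 61.0°.
The Moon trails the Sun by θ/15 = 61.0/15 ≈ 4.06 hours.
12:00 + 4.064 h ≈ 16:04 → 16:00 to the nearest ten minutes.

16:00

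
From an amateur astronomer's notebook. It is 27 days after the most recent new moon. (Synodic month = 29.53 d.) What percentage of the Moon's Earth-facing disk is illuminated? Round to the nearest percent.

Elongation θ = 360° × 27/29.53 ≈ 329.2°.
cos 329.2° = 0.859, so f = (1 − 0.859)/2 = 0.071, so 7%.

7%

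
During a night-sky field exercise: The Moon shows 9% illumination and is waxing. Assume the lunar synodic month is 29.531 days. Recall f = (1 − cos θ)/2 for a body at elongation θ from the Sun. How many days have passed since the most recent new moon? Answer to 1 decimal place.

2.9 days

From f = (1 − cos θ)/2: cos θ = 1 − 2×0.09 = 0.820; arccos → 34.9°.
Waxing ⇒ before full, so θ = 34.9°.
At 360°/29.531 d per day, 34.9° corresponds to 2.86 days.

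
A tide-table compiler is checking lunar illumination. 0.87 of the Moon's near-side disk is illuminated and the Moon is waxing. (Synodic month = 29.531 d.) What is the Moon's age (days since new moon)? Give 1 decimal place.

From f = (1 − cos θ)/2: cos θ = 1 − 2×0.87 = -0.740; arccos → 137.7°.
Waxing ⇒ before full, so θ = 137.7°.
That fraction of the synodic month is 137.7/360 × 29.531 d ≈ 11.30 d.

11.3 days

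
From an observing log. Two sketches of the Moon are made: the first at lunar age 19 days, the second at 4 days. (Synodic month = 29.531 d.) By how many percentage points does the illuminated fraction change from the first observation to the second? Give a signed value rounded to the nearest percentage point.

θ₁ = 360° × 19/29.531 = 231.6°, f₁ = (1 − cos θ₁)/2 = 0.810.
θ₂ = 360° × 4/29.531 = 48.8°, f₂ = (1 − cos θ₂)/2 = 0.170.
Change = f₂ − f₁ = -0.640 → -64 percentage points.

-64 pp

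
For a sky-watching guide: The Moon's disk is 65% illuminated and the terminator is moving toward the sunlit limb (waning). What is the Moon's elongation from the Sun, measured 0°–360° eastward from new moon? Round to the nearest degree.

253°

cos θ = 1 − 2f = -0.300, giving a principal value of 107.5°.
Since the Moon is past full (waning), take the reflex angle: θ = 360° − 107.5° = 252.5°.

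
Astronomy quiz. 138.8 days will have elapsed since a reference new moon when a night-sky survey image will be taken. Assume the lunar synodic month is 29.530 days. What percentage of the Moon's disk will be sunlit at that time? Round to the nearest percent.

65%

138.8/29.530 = 4.700 lunations, so 4 complete cycles and 20.68 d into the next.
Elongation θ = 360° × 20.68/29.530 ≈ 252.1°.
Illuminated fraction = (1 − cos 252.1°)/2 = (1 − (-0.307))/2 ≈ 0.654, so 65%.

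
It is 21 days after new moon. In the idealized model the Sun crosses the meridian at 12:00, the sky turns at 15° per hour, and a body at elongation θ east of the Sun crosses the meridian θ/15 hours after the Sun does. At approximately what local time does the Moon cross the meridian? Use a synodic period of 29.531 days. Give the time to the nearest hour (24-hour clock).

Phase angle: θ = 360°·(21 d)/(29.531 d) = 256.0°.
Delay after the Sun = 256.0° / (15°/h) ≈ 17.07 h.
12:00 + 17.07 h ≈ 05:04 → 05:00 to the nearest hour.

05:00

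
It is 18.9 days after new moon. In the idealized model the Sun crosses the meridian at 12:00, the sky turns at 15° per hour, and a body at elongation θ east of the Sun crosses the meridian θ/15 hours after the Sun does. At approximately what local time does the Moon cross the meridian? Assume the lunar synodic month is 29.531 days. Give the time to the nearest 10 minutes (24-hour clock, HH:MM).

Phase angle: θ = 360°·(18.9 d)/(29.531 d) = 230.4°.
The Moon trails the Sun by θ/15 = 230.4/15 ≈ 15.36 hours.
12:00 + 15.360 h ≈ 03:22 → 03:20 to the nearest ten minutes.

03:20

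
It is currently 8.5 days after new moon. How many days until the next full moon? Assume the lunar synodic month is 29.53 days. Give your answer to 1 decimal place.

Full moon occurs at elongation 180°, i.e. at age 29.53 × 180/360 = 14.765 d.
So 6.265 days remain (14.765 − 8.5).

6.3 days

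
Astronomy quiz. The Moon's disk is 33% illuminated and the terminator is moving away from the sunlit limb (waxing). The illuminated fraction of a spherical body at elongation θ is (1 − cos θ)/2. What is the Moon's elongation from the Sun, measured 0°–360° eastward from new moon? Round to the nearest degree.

From f = (1 − cos θ)/2: cos θ = 1 − 2×0.33 = 0.340; arccos → 70.1°.
The Moon is waxing (0°–180°), so θ = 70.1° directly.

70°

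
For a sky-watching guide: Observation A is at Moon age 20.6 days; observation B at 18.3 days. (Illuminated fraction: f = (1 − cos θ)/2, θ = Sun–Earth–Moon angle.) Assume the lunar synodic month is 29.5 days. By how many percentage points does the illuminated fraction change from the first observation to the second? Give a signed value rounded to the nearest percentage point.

First observation: θ = 360°·20.6/29.5 = 251.4°, so f = 0.660.
Second observation: θ = 223.3°, f = 0.864.
Δf = 0.864 − 0.660 = +0.204, i.e. +20 pp.

+20 pp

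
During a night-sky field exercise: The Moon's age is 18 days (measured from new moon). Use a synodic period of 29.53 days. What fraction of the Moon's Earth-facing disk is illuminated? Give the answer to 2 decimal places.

0.89

Phase angle: θ = 360°·(18 d)/(29.53 d) = 219.4°.
Illuminated fraction = (1 − cos 219.4°)/2 = (1 − (-0.772))/2 ≈ 0.886.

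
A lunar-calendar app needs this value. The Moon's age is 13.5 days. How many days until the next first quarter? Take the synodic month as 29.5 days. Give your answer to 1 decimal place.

First quarter is 0.25 of the way through the cycle: age 0.25 × 29.5 = 7.375 d.
This lunation's first quarter (7.375 d) has passed, so add one period: 36.875 − 13.5 = 23.375 days.

23.4 days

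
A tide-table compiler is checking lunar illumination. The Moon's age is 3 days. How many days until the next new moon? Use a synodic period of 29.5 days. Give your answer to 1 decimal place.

26.5 days

One full lunation from the last new moon is 29.5 d; remaining = 29.5 − 3 = 26.500 d.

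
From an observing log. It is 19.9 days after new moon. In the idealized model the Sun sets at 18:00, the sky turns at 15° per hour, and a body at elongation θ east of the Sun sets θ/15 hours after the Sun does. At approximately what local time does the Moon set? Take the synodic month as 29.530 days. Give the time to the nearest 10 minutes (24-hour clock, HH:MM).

Phase angle: θ = 360°·(19.9 d)/(29.530 d) = 242.6°.
Delay after the Sun = 242.6° / (15°/h) ≈ 16.17 h.
18:00 + 16.173 h ≈ 10:10 → 10:10 to the nearest ten minutes.

10:10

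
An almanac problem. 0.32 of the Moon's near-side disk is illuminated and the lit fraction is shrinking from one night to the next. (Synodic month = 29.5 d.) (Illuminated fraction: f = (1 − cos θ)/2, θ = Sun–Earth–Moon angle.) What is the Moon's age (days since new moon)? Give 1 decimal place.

cos θ = 1 − 2f = 0.360, giving a principal value of 68.9°.
Since the Moon is past full (waning), take the reflex angle: θ = 360° − 68.9° = 291.1°.
That fraction of the synodic month is 291.1/360 × 29.5 d ≈ 23.85 d.

23.9 days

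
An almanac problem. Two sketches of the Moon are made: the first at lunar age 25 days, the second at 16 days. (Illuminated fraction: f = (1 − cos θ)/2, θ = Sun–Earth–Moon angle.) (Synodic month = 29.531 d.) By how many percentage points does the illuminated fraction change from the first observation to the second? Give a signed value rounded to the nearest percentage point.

+77 pp

First observation: θ = 360°·25/29.531 = 304.8°, so f = 0.215.
Second observation: θ = 195.0°, f = 0.983.
Δf = 0.983 − 0.215 = +0.768, i.e. +77 pp.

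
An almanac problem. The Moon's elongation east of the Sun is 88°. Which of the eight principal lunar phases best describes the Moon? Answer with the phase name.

88° lies in the first quarter sector of the 8-phase cycle.

first quarter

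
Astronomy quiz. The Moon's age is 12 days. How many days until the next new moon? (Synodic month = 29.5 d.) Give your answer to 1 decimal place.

17.5 days

One full lunation from the last new moon is 29.5 d; remaining = 29.5 − 12 = 17.500 d.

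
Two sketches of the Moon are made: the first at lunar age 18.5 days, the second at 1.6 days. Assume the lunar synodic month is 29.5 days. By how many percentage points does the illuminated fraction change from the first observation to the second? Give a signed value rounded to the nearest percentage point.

-82 percentage points

θ₁ = 360° × 18.5/29.5 = 225.8°, f₁ = (1 − cos θ₁)/2 = 0.849.
θ₂ = 360° × 1.6/29.5 = 19.5°, f₂ = (1 − cos θ₂)/2 = 0.029.
Change = f₂ − f₁ = -0.820 → -82 percentage points.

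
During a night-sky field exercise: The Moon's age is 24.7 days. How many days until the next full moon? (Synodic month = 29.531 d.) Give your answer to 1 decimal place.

19.6 days

Full moon occurs at elongation 180°, i.e. at age 29.531 × 180/360 = 14.765 d.
This lunation's full moon (14.765 d) has passed, so add one period: 44.296 − 24.7 = 19.596 days.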